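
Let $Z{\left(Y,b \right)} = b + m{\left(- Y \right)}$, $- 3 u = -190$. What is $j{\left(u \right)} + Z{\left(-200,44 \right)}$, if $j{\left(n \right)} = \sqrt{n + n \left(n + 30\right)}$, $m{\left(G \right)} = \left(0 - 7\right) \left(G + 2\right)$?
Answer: $-1370 + \frac{\sqrt{53770}}{3} \approx -1292.7$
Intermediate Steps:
$u = \frac{190}{3}$ ($u = \left(- \frac{1}{3}\right) \left(-190\right) = \frac{190}{3} \approx 63.333$)
$m{\left(G \right)} = -14 - 7 G$ ($m{\left(G \right)} = - 7 \left(2 + G\right) = -14 - 7 G$)
$j{\left(n \right)} = \sqrt{n + n \left(30 + n\right)}$
$Z{\left(Y,b \right)} = -14 + b + 7 Y$ ($Z{\left(Y,b \right)} = b - \left(14 + 7 \left(- Y\right)\right) = b + \left(-14 + 7 Y\right) = -14 + b + 7 Y$)
$j{\left(u \right)} + Z{\left(-200,44 \right)} = \sqrt{\frac{190 \left(31 + \frac{190}{3}\right)}{3}} + \left(-14 + 44 + 7 \left(-200\right)\right) = \sqrt{\frac{190}{3} \cdot \frac{283}{3}} - 1370 = \sqrt{\frac{53770}{9}} - 1370 = \frac{\sqrt{53770}}{3} - 1370 = -1370 + \frac{\sqrt{53770}}{3}$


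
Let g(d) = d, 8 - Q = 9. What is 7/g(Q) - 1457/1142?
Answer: -9451/1142 ≈ -8.2758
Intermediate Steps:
Q = -1 (Q = 8 - 1*9 = 8 - 9 = -1)
7/g(Q) - 1457/1142 = 7/(-1) - 1457/1142 = 7*(-1) - 1457*1/1142 = -7 - 1457/1142 = -9451/1142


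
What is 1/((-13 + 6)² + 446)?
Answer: 1/495 ≈ 0.0020202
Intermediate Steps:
1/((-13 + 6)² + 446) = 1/((-7)² + 446) = 1/(49 + 446) = 1/495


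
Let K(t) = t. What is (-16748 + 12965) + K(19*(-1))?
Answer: -3802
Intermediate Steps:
(-16748 + 12965) + K(19*(-1)) = (-16748 + 12965) + 19*(-1) = -3783 - 19 = -3802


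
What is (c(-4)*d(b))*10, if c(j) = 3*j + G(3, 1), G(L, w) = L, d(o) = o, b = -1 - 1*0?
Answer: 90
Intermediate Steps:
b = -1 (b = -1 + 0 = -1)
c(j) = 3 + 3*j (c(j) = 3*j + 3 = 3 + 3*j)
(c(-4)*d(b))*10 = ((3 + 3*(-4))*(-1))*10 = ((3 - 12)*(-1))*10 = -9*(-1)*10 = 9*10 = 90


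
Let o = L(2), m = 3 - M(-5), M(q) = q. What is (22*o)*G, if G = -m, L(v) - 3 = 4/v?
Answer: -880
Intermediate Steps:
L(v) = 3 + 4/v
m = 8 (m = 3 - 1*(-5) = 3 + 5 = 8)
o = 5 (o = 3 + 4/2 = 3 + 4*(1/2) = 3 + 2 = 5)
G = -8 (G = -1*8 = -8)
(22*o)*G = (22*5)*(-8) = 110*(-8) = -880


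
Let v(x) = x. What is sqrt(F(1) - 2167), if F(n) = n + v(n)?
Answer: I*sqrt(2165) ≈ 46.53*I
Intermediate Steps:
F(n) = 2*n (F(n) = n + n = 2*n)
sqrt(F(1) - 2167) = sqrt(2*1 - 2167) = sqrt(2 - 2167) = sqrt(-2165) = I*sqrt(2165)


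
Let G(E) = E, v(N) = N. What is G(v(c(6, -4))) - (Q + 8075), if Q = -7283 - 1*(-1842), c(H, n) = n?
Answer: -2638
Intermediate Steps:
Q = -5441 (Q = -7283 + 1842 = -5441)
G(v(c(6, -4))) - (Q + 8075) = -4 - (-5441 + 8075) = -4 - 1*2634 = -4 - 2634 = -2638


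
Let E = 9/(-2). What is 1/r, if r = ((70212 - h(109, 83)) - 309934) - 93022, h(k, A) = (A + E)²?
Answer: -4/1355625 ≈ -2.9507e-6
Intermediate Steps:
E = -9/2 (E = 9*(-½) = -9/2 ≈ -4.5000)
h(k, A) = (-9/2 + A)² (h(k, A) = (A - 9/2)² = (-9/2 + A)²)
r = -1355625/4 (r = ((70212 - (-9 + 2*83)²/4) - 309934) - 93022 = ((70212 - (-9 + 166)²/4) - 309934) - 93022 = ((70212 - 157²/4) - 309934) - 93022 = ((70212 - 24649/4) - 309934) - 93022 = (256199/4 - 309934) - 93022 = -983537/4 - 93022 = -1355625/4 ≈ -3.3891e+5)
1/r = 1/(-1355625/4) = -4/1355625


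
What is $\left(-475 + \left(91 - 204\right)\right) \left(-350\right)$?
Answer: $205800$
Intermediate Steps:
$\left(-475 + \left(91 - 204\right)\right) \left(-350\right) = \left(-475 - 113\right) \left(-350\right) = \left(-588\right) \left(-350\right) = 205800$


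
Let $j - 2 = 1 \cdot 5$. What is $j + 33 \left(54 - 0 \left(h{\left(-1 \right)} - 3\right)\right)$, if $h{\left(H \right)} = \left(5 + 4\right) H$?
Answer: $1789$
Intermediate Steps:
$h{\left(H \right)} = 9 H$
$j = 7$ ($j = 2 + 1 \cdot 5 = 2 + 5 = 7$)
$j + 33 \left(54 - 0 \left(h{\left(-1 \right)} - 3\right)\right) = 7 + 33 \left(54 - 0 \left(9 \left(-1\right) - 3\right)\right) = 7 + 33 \left(54 - 0 \left(-9 - 3\right)\right) = 7 + 33 \left(54 - 0 \left(-12\right)\right) = 7 + 33 \left(54 - 0\right) = 7 + 33 \left(54 + 0\right) = 7 + 33 \cdot 54 = 7 + 1782 = 1789$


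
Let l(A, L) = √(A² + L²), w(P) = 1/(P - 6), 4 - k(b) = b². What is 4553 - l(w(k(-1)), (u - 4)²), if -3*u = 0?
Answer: 4553 - √2305/3 ≈ 4537.0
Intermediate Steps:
u = 0 (u = -⅓*0 = 0)
k(b) = 4 - b²
w(P) = 1/(-6 + P)
4553 - l(w(k(-1)), (u - 4)²) = 4553 - √((1/(-6 + (4 - 1*(-1)²)))² + ((0 - 4)²)²) = 4553 - √((1/(-6 + (4 - 1*1)))² + ((-4)²)²) = 4553 - √((1/(-6 + (4 - 1)))² + 16²) = 4553 - √((1/(-6 + 3))² + 256) = 4553 - √((1/(-3))² + 256) = 4553 - √((-⅓)² + 256) = 4553 - √(⅑ + 256) = 4553 - √(2305/9) = 4553 - √2305/3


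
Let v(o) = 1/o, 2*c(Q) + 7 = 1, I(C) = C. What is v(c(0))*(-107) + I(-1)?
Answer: 104/3 ≈ 34.667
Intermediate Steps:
c(Q) = -3 (c(Q) = -7/2 + (½)*1 = -7/2 + ½ = -3)
v(o) = 1/o
v(c(0))*(-107) + I(-1) = -107/(-3) - 1 = -⅓*(-107) - 1 = 107/3 - 1 = 104/3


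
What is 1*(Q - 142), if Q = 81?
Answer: -61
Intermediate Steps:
1*(Q - 142) = 1*(81 - 142) = 1*(-61) = -61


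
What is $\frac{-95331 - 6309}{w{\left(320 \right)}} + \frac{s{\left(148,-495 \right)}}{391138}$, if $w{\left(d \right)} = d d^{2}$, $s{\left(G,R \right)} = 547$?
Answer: $- \frac{272889629}{160210124800} \approx -0.0017033$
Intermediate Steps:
$w{\left(d \right)} = d^{3}$
$\frac{-95331 - 6309}{w{\left(320 \right)}} + \frac{s{\left(148,-495 \right)}}{391138} = \frac{-95331 - 6309}{320^{3}} + \frac{547}{391138} = \frac{-95331 - 6309}{32768000} + 547 \cdot \frac{1}{391138} = \left(-101640\right) \frac{1}{32768000} + \frac{547}{391138} = - \frac{2541}{819200} + \frac{547}{391138} = - \frac{272889629}{160210124800}$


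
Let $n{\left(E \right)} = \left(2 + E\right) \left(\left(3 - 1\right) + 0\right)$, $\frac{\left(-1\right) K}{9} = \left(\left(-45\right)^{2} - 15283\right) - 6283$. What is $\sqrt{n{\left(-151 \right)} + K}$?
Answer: $11 \sqrt{1451} \approx 419.01$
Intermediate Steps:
$K = 175869$ ($K = - 9 \left(\left(\left(-45\right)^{2} - 15283\right) - 6283\right) = - 9 \left(\left(2025 - 15283\right) - 6283\right) = - 9 \left(-13258 - 6283\right) = \left(-9\right) \left(-19541\right) = 175869$)
$n{\left(E \right)} = 4 + 2 E$ ($n{\left(E \right)} = \left(2 + E\right) \left(2 + 0\right) = \left(2 + E\right) 2 = 4 + 2 E$)
$\sqrt{n{\left(-151 \right)} + K} = \sqrt{\left(4 + 2 \left(-151\right)\right) + 175869} = \sqrt{\left(4 - 302\right) + 175869} = \sqrt{-298 + 175869} = \sqrt{175571} = 11 \sqrt{1451}$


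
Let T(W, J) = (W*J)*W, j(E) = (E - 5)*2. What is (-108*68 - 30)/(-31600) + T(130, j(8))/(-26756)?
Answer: -375867657/105686200 ≈ -3.5564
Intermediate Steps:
j(E) = -10 + 2*E (j(E) = (-5 + E)*2 = -10 + 2*E)
T(W, J) = J*W**2 (T(W, J) = (J*W)*W = J*W**2)
(-108*68 - 30)/(-31600) + T(130, j(8))/(-26756) = (-108*68 - 30)/(-31600) + ((-10 + 2*8)*130**2)/(-26756) = (-7344 - 30)*(-1/31600) + ((-10 + 16)*16900)*(-1/26756) = -7374*(-1/31600) + (6*16900)*(-1/26756) = 3687/15800 + 101400*(-1/26756) = 3687/15800 - 25350/6689 = -375867657/105686200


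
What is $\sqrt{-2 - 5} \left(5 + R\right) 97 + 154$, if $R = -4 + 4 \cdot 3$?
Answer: $154 + 1261 i \sqrt{7} \approx 154.0 + 3336.3 i$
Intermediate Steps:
$R = 8$ ($R = -4 + 12 = 8$)
$\sqrt{-2 - 5} \left(5 + R\right) 97 + 154 = \sqrt{-2 - 5} \left(5 + 8\right) 97 + 154 = \sqrt{-7} \cdot 13 \cdot 97 + 154 = i \sqrt{7} \cdot 13 \cdot 97 + 154 = 13 i \sqrt{7} \cdot 97 + 154 = 1261 i \sqrt{7} + 154 = 154 + 1261 i \sqrt{7}$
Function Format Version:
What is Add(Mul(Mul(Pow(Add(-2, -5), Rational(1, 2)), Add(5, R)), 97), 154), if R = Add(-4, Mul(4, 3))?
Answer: Add(154, Mul(1261, I, Pow(7, Rational(1, 2)))) ≈ Add(154.00, Mul(3336.3, I))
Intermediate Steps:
R = 8 (R = Add(-4, 12) = 8)
Add(Mul(Mul(Pow(Add(-2, -5), Rational(1, 2)), Add(5, R)), 97), 154) = Add(Mul(Mul(Pow(Add(-2, -5), Rational(1, 2)), Add(5, 8)), 97), 154) = Add(Mul(Mul(Pow(-7, Rational(1, 2)), 13), 97), 154) = Add(Mul(Mul(Mul(I, Pow(7, Rational(1, 2))), 13), 97), 154) = Add(Mul(Mul(13, I, Pow(7, Rational(1, 2))), 97), 154) = Add(Mul(1261, I, Pow(7, Rational(1, 2))), 154) = Add(154, Mul(1261, I, Pow(7, Rational(1, 2))))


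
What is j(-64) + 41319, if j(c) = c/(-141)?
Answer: 5826043/141 ≈ 41319.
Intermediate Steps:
j(c) = -c/141 (j(c) = c*(-1/141) = -c/141)
j(-64) + 41319 = -1/141*(-64) + 41319 = 64/141 + 41319 = 5826043/141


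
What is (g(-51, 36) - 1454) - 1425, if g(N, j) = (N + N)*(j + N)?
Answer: -1349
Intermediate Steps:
g(N, j) = 2*N*(N + j) (g(N, j) = (2*N)*(N + j) = 2*N*(N + j))
(g(-51, 36) - 1454) - 1425 = (2*(-51)*(-51 + 36) - 1454) - 1425 = (2*(-51)*(-15) - 1454) - 1425 = (1530 - 1454) - 1425 = 76 - 1425 = -1349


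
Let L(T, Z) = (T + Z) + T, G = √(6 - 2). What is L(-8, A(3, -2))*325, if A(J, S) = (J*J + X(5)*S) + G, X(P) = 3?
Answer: -3575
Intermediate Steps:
G = 2 (G = √4 = 2)
A(J, S) = 2 + J² + 3*S (A(J, S) = (J*J + 3*S) + 2 = (J² + 3*S) + 2 = 2 + J² + 3*S)
L(T, Z) = Z + 2*T
L(-8, A(3, -2))*325 = ((2 + 3² + 3*(-2)) + 2*(-8))*325 = ((2 + 9 - 6) - 16)*325 = (5 - 16)*325 = -11*325 = -3575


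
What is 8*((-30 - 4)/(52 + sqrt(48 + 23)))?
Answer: -14144/2633 + 272*sqrt(71)/2633 ≈ -4.5014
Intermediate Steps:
8*((-30 - 4)/(52 + sqrt(48 + 23))) = 8*(-34/(52 + sqrt(71))) = -272/(52 + sqrt(71))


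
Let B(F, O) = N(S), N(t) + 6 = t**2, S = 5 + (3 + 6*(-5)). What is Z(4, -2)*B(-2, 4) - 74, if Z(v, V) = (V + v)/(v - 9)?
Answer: -1326/5 ≈ -265.20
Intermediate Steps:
S = -22 (S = 5 + (3 - 30) = 5 - 27 = -22)
N(t) = -6 + t**2
Z(v, V) = (V + v)/(-9 + v)
B(F, O) = 478 (B(F, O) = -6 + (-22)**2 = -6 + 484 = 478)
Z(4, -2)*B(-2, 4) - 74 = ((-2 + 4)/(-9 + 4))*478 - 74 = (2/(-5))*478 - 74 = -1/5*2*478 - 74 = -2/5*478 - 74 = -956/5 - 74 = -1326/5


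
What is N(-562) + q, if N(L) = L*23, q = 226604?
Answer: 213678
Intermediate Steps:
N(L) = 23*L
N(-562) + q = 23*(-562) + 226604 = -12926 + 226604 = 213678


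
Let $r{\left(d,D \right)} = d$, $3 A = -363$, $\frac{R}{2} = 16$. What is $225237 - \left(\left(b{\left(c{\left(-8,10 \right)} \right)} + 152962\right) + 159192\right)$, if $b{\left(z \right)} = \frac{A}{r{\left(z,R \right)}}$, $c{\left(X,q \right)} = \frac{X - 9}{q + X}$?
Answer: $- \frac{1477831}{17} \approx -86931.0$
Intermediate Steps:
$R = 32$ ($R = 2 \cdot 16 = 32$)
$A = -121$ ($A = \frac{1}{3} \left(-363\right) = -121$)
$c{\left(X,q \right)} = \frac{-9 + X}{X + q}$
$b{\left(z \right)} = - \frac{121}{z}$
$225237 - \left(\left(b{\left(c{\left(-8,10 \right)} \right)} + 152962\right) + 159192\right) = 225237 - \left(\left(- \frac{121}{\frac{1}{-8 + 10} \left(-9 - 8\right)} + 152962\right) + 159192\right) = 225237 - \left(\left(- \frac{121}{\frac{1}{2} \left(-17\right)} + 152962\right) + 159192\right) = 225237 - \left(\left(- \frac{121}{- \frac{17}{2}} + 152962\right) + 159192\right) = 225237 - \left(\left(\left(-121\right) \left(- \frac{2}{17}\right) + 152962\right) + 159192\right) = 225237 - \left(\left(\frac{242}{17} + 152962\right) + 159192\right) = 225237 - \left(\frac{2600596}{17} + 159192\right) = 225237 - \frac{5306860}{17} = - \frac{1477831}{17}$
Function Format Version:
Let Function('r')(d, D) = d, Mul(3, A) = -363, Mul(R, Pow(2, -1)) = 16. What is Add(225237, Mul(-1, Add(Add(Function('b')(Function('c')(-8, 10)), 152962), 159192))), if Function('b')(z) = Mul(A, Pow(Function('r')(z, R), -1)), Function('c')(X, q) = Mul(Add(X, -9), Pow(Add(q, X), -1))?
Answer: Rational(-1477831, 17) ≈ -86931.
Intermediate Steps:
R = 32 (R = Mul(2, 16) = 32)
A = -121 (A = Mul(Rational(1, 3), -363) = -121)
Function('c')(X, q) = Mul(Pow(Add(X, q), -1), Add(-9, X)) (Function('c')(X, q) = Mul(Add(-9, X), Pow(Add(X, q), -1)) = Mul(Pow(Add(X, q), -1), Add(-9, X)))
Function('b')(z) = Mul(-121, Pow(z, -1))
Add(225237, Mul(-1, Add(Add(Function('b')(Function('c')(-8, 10)), 152962), 159192))) = Add(225237, Mul(-1, Add(Add(Mul(-121, Pow(Mul(Pow(Add(-8, 10), -1), Add(-9, -8)), -1)), 152962), 159192))) = Add(225237, Mul(-1, Add(Add(Mul(-121, Pow(Mul(Pow(2, -1), -17), -1)), 152962), 159192))) = Add(225237, Mul(-1, Add(Add(Mul(-121, Pow(Mul(Rational(1, 2), -17), -1)), 152962), 159192))) = Add(225237, Mul(-1, Add(Add(Mul(-121, Pow(Rational(-17, 2), -1)), 152962), 159192))) = Add(225237, Mul(-1, Add(Add(Mul(-121, Rational(-2, 17)), 152962), 159192))) = Add(225237, Mul(-1, Add(Add(Rational(242, 17), 152962), 159192))) = Add(225237, Mul(-1, Add(Rational(2600596, 17), 159192))) = Add(225237, Mul(-1, Rational(5306860, 17))) = Add(225237, Rational(-5306860, 17)) = Rational(-1477831, 17)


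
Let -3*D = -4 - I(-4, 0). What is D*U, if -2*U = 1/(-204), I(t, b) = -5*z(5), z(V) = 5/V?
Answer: -1/1224 ≈ -0.00081699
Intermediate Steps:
I(t, b) = -5 (I(t, b) = -25/5 = -5*1 = -5)
D = -⅓ (D = -(-4 - 1*(-5))/3 = -(-4 + 5)/3 = -⅓*1 = -⅓ ≈ -0.33333)
U = 1/408 (U = -½/(-204) = -½*(-1/204) = 1/408 ≈ 0.0024510)
D*U = -⅓*1/408 = -1/1224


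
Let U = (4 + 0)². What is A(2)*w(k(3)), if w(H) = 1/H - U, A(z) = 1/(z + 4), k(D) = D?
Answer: -47/18 ≈ -2.6111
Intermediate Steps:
U = 16 (U = 4² = 16)
A(z) = 1/(4 + z)
w(H) = -16 + 1/H (w(H) = 1/H - 1*16 = 1/H - 16 = -16 + 1/H)
A(2)*w(k(3)) = (-16 + 1/3)/(4 + 2) = (-16 + ⅓)/6 = (⅙)*(-47/3) = -47/18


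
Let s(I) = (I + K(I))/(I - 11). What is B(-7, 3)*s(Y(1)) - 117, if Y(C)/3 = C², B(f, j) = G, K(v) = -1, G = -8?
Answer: -115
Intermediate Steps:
B(f, j) = -8
Y(C) = 3*C²
s(I) = (-1 + I)/(-11 + I) (s(I) = (I - 1)/(I - 11) = (-1 + I)/(-11 + I))
B(-7, 3)*s(Y(1)) - 117 = -8*(-1 + 3*1²)/(-11 + 3*1²) - 117 = -8*(-1 + 3*1)/(-11 + 3*1) - 117 = -8*(-1 + 3)/(-11 + 3) - 117 = -8*2/(-8) - 117 = -(-1)*2 - 117 = -8*(-¼) - 117 = 2 - 117 = -115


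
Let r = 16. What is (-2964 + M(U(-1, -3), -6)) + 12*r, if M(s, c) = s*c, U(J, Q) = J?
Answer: -2766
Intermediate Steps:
M(s, c) = c*s
(-2964 + M(U(-1, -3), -6)) + 12*r = (-2964 - 6*(-1)) + 12*16 = (-2964 + 6) + 192 = -2958 + 192 = -2766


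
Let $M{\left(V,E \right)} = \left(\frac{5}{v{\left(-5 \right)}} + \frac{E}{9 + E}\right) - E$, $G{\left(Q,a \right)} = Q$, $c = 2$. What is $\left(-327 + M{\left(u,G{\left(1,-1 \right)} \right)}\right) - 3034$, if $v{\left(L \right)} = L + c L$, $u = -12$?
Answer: $- \frac{100867}{30} \approx -3362.2$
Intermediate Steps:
$v{\left(L \right)} = 3 L$ ($v{\left(L \right)} = L + 2 L = 3 L$)
$M{\left(V,E \right)} = - \frac{1}{3} - E + \frac{E}{9 + E}$ ($M{\left(V,E \right)} = \left(\frac{5}{3 \left(-5\right)} + \frac{E}{9 + E}\right) - E = \left(\frac{5}{-15} + \frac{E}{9 + E}\right) - E = \left(5 \left(- \frac{1}{15}\right) + \frac{E}{9 + E}\right) - E = \left(- \frac{1}{3} + \frac{E}{9 + E}\right) - E = - \frac{1}{3} - E + \frac{E}{9 + E}$)
$\left(-327 + M{\left(u,G{\left(1,-1 \right)} \right)}\right) - 3034 = \left(-327 + \frac{-3 - 1^{2} - \frac{25}{3}}{9 + 1}\right) - 3034 = \left(-327 + \frac{-3 - 1 - \frac{25}{3}}{10}\right) - 3034 = \left(-327 + \frac{1}{10} \left(- \frac{37}{3}\right)\right) - 3034 = \left(-327 - \frac{37}{30}\right) - 3034 = - \frac{9847}{30} - 3034 = - \frac{100867}{30}$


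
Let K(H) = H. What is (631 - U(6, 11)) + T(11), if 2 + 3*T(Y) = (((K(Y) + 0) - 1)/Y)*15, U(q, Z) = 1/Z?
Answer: 20948/33 ≈ 634.79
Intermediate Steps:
T(Y) = -⅔ + 5*(-1 + Y)/Y (T(Y) = -⅔ + ((((Y + 0) - 1)/Y)*15)/3 = -⅔ + (((Y - 1)/Y)*15)/3 = -⅔ + (((-1 + Y)/Y)*15)/3 = -⅔ + (15*(-1 + Y)/Y)/3 = -⅔ + 5*(-1 + Y)/Y)
(631 - U(6, 11)) + T(11) = (631 - 1/11) + (13/3 - 5/11) = 6940/11 + 128/33 = 20948/33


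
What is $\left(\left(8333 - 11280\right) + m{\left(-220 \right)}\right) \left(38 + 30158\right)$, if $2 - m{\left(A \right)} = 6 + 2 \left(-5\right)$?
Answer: $-88806436$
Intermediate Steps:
$m{\left(A \right)} = 6$ ($m{\left(A \right)} = 2 - \left(6 + 2 \left(-5\right)\right) = 2 - \left(6 - 10\right) = 2 - -4 = 2 + 4 = 6$)
$\left(\left(8333 - 11280\right) + m{\left(-220 \right)}\right) \left(38 + 30158\right) = \left(\left(8333 - 11280\right) + 6\right) \left(38 + 30158\right) = \left(\left(8333 - 11280\right) + 6\right) 30196 = \left(-2947 + 6\right) 30196 = \left(-2941\right) 30196 = -88806436$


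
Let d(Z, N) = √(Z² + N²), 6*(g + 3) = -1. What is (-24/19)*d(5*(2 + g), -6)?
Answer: -4*√2521/19 ≈ -10.570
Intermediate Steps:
g = -19/6 (g = -3 + (⅙)*(-1) = -3 - ⅙ = -19/6 ≈ -3.1667)
d(Z, N) = √(N² + Z²)
(-24/19)*d(5*(2 + g), -6) = (-24/19)*√((-6)² + (5*(2 - 19/6))²) = (-24*1/19)*√(36 + (5*(-7/6))²) = -24*√(36 + (-35/6)²)/19 = -24*√(36 + 1225/36)/19 = -4*√2521/19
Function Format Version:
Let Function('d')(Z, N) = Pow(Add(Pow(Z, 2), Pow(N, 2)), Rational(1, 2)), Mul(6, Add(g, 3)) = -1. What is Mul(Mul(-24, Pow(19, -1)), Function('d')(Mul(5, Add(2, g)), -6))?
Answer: Mul(Rational(-4, 19), Pow(2521, Rational(1, 2))) ≈ -10.570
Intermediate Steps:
g = Rational(-19, 6) (g = Add(-3, Mul(Rational(1, 6), -1)) = Add(-3, Rational(-1, 6)) = Rational(-19, 6) ≈ -3.1667)
Function('d')(Z, N) = Pow(Add(Pow(N, 2), Pow(Z, 2)), Rational(1, 2))
Mul(Mul(-24, Pow(19, -1)), Function('d')(Mul(5, Add(2, g)), -6)) = Mul(Mul(-24, Pow(19, -1)), Pow(Add(Pow(-6, 2), Pow(Mul(5, Add(2, Rational(-19, 6))), 2)), Rational(1, 2))) = Mul(Mul(-24, Rational(1, 19)), Pow(Add(36, Pow(Mul(5, Rational(-7, 6)), 2)), Rational(1, 2))) = Mul(Rational(-24, 19), Pow(Add(36, Pow(Rational(-35, 6), 2)), Rational(1, 2))) = Mul(Rational(-24, 19), Pow(Add(36, Rational(1225, 36)), Rational(1, 2))) = Mul(Rational(-24, 19), Pow(Rational(2521, 36), Rational(1, 2))) = Mul(Rational(-24, 19), Mul(Rational(1, 6), Pow(2521, Rational(1, 2)))) = Mul(Rational(-4, 19), Pow(2521, Rational(1, 2)))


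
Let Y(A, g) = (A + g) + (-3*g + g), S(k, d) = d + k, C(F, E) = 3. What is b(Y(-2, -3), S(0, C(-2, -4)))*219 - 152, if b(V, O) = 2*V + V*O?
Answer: 943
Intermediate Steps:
Y(A, g) = A - g (Y(A, g) = (A + g) - 2*g = A - g)
b(V, O) = 2*V + O*V
b(Y(-2, -3), S(0, C(-2, -4)))*219 - 152 = ((-2 - 1*(-3))*(2 + (3 + 0)))*219 - 152 = ((-2 + 3)*(2 + 3))*219 - 152 = (1*5)*219 - 152 = 5*219 - 152 = 1095 - 152 = 943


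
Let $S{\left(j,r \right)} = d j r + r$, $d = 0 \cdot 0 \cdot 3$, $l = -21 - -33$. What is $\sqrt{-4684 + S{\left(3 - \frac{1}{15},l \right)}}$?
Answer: $8 i \sqrt{73} \approx 68.352 i$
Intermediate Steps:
$l = 12$ ($l = -21 + 33 = 12$)
$d = 0$ ($d = 0 \cdot 3 = 0$)
$S{\left(j,r \right)} = r$ ($S{\left(j,r \right)} = 0 j r + r = 0 r + r = 0 + r = r$)
$\sqrt{-4684 + S{\left(3 - \frac{1}{15},l \right)}} = \sqrt{-4684 + 12} = \sqrt{-4672} = 8 i \sqrt{73}$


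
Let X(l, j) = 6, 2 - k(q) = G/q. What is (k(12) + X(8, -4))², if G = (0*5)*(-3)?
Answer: 64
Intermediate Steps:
G = 0 (G = 0*(-3) = 0)
k(q) = 2 (k(q) = 2 - 0/q = 2 - 1*0 = 2 + 0 = 2)
(k(12) + X(8, -4))² = (2 + 6)² = 8² = 64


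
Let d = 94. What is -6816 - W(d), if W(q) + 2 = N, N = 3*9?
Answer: -6841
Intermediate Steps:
N = 27
W(q) = 25 (W(q) = -2 + 27 = 25)
-6816 - W(d) = -6816 - 1*25 = -6816 - 25 = -6841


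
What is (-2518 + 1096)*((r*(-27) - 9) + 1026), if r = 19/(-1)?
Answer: -2175660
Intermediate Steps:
r = -19 (r = 19*(-1) = -19)
(-2518 + 1096)*((r*(-27) - 9) + 1026) = (-2518 + 1096)*((-19*(-27) - 9) + 1026) = -1422*((513 - 9) + 1026) = -1422*(504 + 1026) = -1422*1530 = -2175660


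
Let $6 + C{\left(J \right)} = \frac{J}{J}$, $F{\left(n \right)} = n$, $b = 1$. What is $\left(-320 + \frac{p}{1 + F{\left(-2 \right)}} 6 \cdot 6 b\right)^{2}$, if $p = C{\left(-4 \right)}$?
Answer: $19600$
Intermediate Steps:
$C{\left(J \right)} = -5$ ($C{\left(J \right)} = -6 + \frac{J}{J} = -6 + 1 = -5$)
$p = -5$
$\left(-320 + \frac{p}{1 + F{\left(-2 \right)}} 6 \cdot 6 b\right)^{2} = \left(-320 + - \frac{5}{1 - 2} \cdot 6 \cdot 6 \cdot 1\right)^{2} = \left(-320 + - \frac{5}{-1} \cdot 36 \cdot 1\right)^{2} = \left(-320 + \left(-5\right) \left(-1\right) 36\right)^{2} = \left(-320 + 5 \cdot 36\right)^{2} = \left(-320 + 180\right)^{2} = \left(-140\right)^{2} = 19600$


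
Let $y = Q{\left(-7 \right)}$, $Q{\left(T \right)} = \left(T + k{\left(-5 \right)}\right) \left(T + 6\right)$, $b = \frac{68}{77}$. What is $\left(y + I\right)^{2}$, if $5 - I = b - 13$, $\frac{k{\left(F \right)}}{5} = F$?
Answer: $\frac{14303524}{5929} \approx 2412.5$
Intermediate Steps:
$b = \frac{68}{77}$ ($b = 68 \cdot \frac{1}{77} = \frac{68}{77} \approx 0.88312$)
$k{\left(F \right)} = 5 F$
$Q{\left(T \right)} = \left(-25 + T\right) \left(6 + T\right)$ ($Q{\left(T \right)} = \left(T + 5 \left(-5\right)\right) \left(T + 6\right) = \left(T - 25\right) \left(6 + T\right) = \left(-25 + T\right) \left(6 + T\right)$)
$y = 32$ ($y = -150 + \left(-7\right)^{2} - -133 = -150 + 49 + 133 = 32$)
$I = \frac{1318}{77}$ ($I = 5 - \left(\frac{68}{77} - 13\right) = 5 - - \frac{933}{77} = 5 + \frac{933}{77} = \frac{1318}{77} \approx 17.117$)
$\left(y + I\right)^{2} = \left(32 + \frac{1318}{77}\right)^{2} = \left(\frac{3782}{77}\right)^{2} = \frac{14303524}{5929}$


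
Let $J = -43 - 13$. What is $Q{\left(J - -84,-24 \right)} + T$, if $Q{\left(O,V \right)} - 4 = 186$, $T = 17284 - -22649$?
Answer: $40123$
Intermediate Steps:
$T = 39933$ ($T = 17284 + 22649 = 39933$)
$J = -56$ ($J = -43 - 13 = -56$)
$Q{\left(O,V \right)} = 190$ ($Q{\left(O,V \right)} = 4 + 186 = 190$)
$Q{\left(J - -84,-24 \right)} + T = 190 + 39933 = 40123$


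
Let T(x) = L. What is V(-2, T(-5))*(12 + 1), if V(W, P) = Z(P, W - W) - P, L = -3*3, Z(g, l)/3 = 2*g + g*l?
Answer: -585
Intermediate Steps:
Z(g, l) = 6*g + 3*g*l (Z(g, l) = 3*(2*g + g*l) = 6*g + 3*g*l)
L = -9
T(x) = -9
V(W, P) = 5*P (V(W, P) = 3*P*(2 + (W - W)) - P = 3*P*(2 + 0) - P = 3*P*2 - P = 6*P - P = 5*P)
V(-2, T(-5))*(12 + 1) = (5*(-9))*(12 + 1) = -45*13 = -585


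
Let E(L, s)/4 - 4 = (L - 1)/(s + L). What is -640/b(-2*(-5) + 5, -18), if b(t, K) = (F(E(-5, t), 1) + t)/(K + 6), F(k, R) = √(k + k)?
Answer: 576000/989 - 15360*√170/989 ≈ 379.91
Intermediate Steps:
E(L, s) = 16 + 4*(-1 + L)/(L + s) (E(L, s) = 16 + 4*((L - 1)/(s + L)) = 16 + 4*((-1 + L)/(L + s)) = 16 + 4*(-1 + L)/(L + s))
F(k, R) = √2*√k (F(k, R) = √(2*k) = √2*√k)
b(t, K) = (t + 2*√2*√((-26 + 4*t)/(-5 + t)))/(6 + K) (b(t, K) = (√2*√(4*(-1 + 4*t + 5*(-5))/(-5 + t)) + t)/(K + 6) = (√2*√(4*(-1 + 4*t - 25)/(-5 + t)) + t)/(6 + K) = (√2*√(4*(-26 + 4*t)/(-5 + t)) + t)/(6 + K) = (√2*(2*√((-26 + 4*t)/(-5 + t))) + t)/(6 + K) = (2*√2*√((-26 + 4*t)/(-5 + t)) + t)/(6 + K) = (t + 2*√2*√((-26 + 4*t)/(-5 + t)))/(6 + K))
-640/b(-2*(-5) + 5, -18) = -640*(6 - 18)/((-2*(-5) + 5) + 4*√((-13 + 2*(-2*(-5) + 5))/(-5 + (-2*(-5) + 5)))) = -640*(-12/((10 + 5) + 4*√((-13 + 2*(10 + 5))/(-5 + (10 + 5))))) = -640*(-12/(15 + 4*√((-13 + 2*15)/(-5 + 15)))) = -640*(-12/(15 + 4*√((-13 + 30)/10))) = -640*(-12/(15 + 4*√((⅒)*17))) = -640*(-12/(15 + 4*√(17/10))) = -640*(-12/(15 + 4*(√170/10))) = -640*(-12/(15 + 2*√170/5)) = -640/(-5/4 - √170/30)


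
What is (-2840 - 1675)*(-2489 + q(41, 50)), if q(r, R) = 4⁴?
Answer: 10081995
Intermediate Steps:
q(r, R) = 256
(-2840 - 1675)*(-2489 + q(41, 50)) = (-2840 - 1675)*(-2489 + 256) = -4515*(-2233) = 10081995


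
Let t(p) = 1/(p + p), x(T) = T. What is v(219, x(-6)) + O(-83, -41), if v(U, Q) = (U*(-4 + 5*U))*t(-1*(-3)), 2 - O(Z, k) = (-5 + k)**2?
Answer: 75415/2 ≈ 37708.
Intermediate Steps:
t(p) = 1/(2*p)
O(Z, k) = 2 - (-5 + k)**2
v(U, Q) = U*(-4 + 5*U)/6 (v(U, Q) = (U*(-4 + 5*U))*(1/(2*((-1*(-3))))) = (U*(-4 + 5*U))*((1/2)/3) = (U*(-4 + 5*U))*((1/2)*(1/3)) = (U*(-4 + 5*U))*(1/6) = U*(-4 + 5*U)/6)
v(219, x(-6)) + O(-83, -41) = (1/6)*219*(-4 + 5*219) + (2 - (-5 - 41)**2) = (1/6)*219*(-4 + 1095) + (2 - 1*(-46)**2) = (1/6)*219*1091 + (2 - 1*2116) = 79643/2 + (2 - 2116) = 79643/2 - 2114 = 75415/2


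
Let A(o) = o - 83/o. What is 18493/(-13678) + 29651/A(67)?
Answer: 6772866792/15066317 ≈ 449.54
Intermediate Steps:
A(o) = o - 83/o
18493/(-13678) + 29651/A(67) = 18493/(-13678) + 29651/(67 - 83/67) = 18493*(-1/13678) + 29651/(67 - 83*1/67) = -18493/13678 + 29651/(67 - 83/67) = -18493/13678 + 29651/(4406/67) = -18493/13678 + 29651*(67/4406) = -18493/13678 + 1986617/4406 = 6772866792/15066317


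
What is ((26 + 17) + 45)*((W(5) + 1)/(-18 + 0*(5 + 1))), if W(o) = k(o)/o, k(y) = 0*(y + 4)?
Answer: -44/9 ≈ -4.8889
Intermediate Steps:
k(y) = 0 (k(y) = 0*(4 + y) = 0)
W(o) = 0 (W(o) = 0/o = 0)
((26 + 17) + 45)*((W(5) + 1)/(-18 + 0*(5 + 1))) = ((26 + 17) + 45)*((0 + 1)/(-18 + 0*(5 + 1))) = (43 + 45)*(1/(-18 + 0*6)) = 88*(1/(-18 + 0)) = 88*(1/(-18)) = 88*(1*(-1/18)) = 88*(-1/18) = -44/9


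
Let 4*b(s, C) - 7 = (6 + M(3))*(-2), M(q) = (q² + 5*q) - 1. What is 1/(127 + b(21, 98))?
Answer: 4/457 ≈ 0.0087527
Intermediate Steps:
M(q) = -1 + q² + 5*q
b(s, C) = -51/4 (b(s, C) = 7/4 + ((6 + (-1 + 3² + 5*3))*(-2))/4 = 7/4 + ((6 + (-1 + 9 + 15))*(-2))/4 = 7/4 + ((6 + 23)*(-2))/4 = 7/4 + (29*(-2))/4 = 7/4 + (¼)*(-58) = 7/4 - 29/2 = -51/4)
1/(127 + b(21, 98)) = 1/(127 - 51/4) = 1/(457/4) = 4/457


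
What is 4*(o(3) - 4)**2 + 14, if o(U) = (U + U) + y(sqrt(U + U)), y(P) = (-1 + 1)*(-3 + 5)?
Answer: 30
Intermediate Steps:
y(P) = 0 (y(P) = 0*2 = 0)
o(U) = 2*U (o(U) = (U + U) + 0 = 2*U + 0 = 2*U)
4*(o(3) - 4)**2 + 14 = 4*(2*3 - 4)**2 + 14 = 4*(6 - 4)**2 + 14 = 4*2**2 + 14 = 4*4 + 14 = 16 + 14 = 30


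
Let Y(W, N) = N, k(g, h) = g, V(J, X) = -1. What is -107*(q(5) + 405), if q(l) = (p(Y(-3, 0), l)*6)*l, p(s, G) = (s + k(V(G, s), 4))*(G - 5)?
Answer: -43335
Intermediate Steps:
p(s, G) = (-1 + s)*(-5 + G) (p(s, G) = (s - 1)*(G - 5) = (-1 + s)*(-5 + G))
q(l) = l*(30 - 6*l) (q(l) = ((5 - l - 5*0 + l*0)*6)*l = ((5 - l + 0 + 0)*6)*l = ((5 - l)*6)*l = (30 - 6*l)*l = l*(30 - 6*l))
-107*(q(5) + 405) = -107*(6*5*(5 - 1*5) + 405) = -107*(6*5*(5 - 5) + 405) = -107*(6*5*0 + 405) = -107*(0 + 405) = -107*405 = -43335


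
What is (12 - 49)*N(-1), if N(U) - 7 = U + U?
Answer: -185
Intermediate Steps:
N(U) = 7 + 2*U (N(U) = 7 + (U + U) = 7 + 2*U)
(12 - 49)*N(-1) = (12 - 49)*(7 + 2*(-1)) = -37*(7 - 2) = -37*5 = -185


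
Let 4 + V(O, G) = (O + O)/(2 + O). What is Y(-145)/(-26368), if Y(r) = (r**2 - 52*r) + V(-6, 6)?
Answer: -7141/6592 ≈ -1.0833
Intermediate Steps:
V(O, G) = -4 + 2*O/(2 + O) (V(O, G) = -4 + (O + O)/(2 + O) = -4 + (2*O)/(2 + O) = -4 + 2*O/(2 + O))
Y(r) = -1 + r**2 - 52*r (Y(r) = (r**2 - 52*r) + 2*(-4 - 1*(-6))/(2 - 6) = (r**2 - 52*r) + 2*(-4 + 6)/(-4) = (r**2 - 52*r) + 2*(-1/4)*2 = (r**2 - 52*r) - 1 = -1 + r**2 - 52*r)
Y(-145)/(-26368) = (-1 + (-145)**2 - 52*(-145))/(-26368) = (-1 + 21025 + 7540)*(-1/26368) = 28564*(-1/26368) = -7141/6592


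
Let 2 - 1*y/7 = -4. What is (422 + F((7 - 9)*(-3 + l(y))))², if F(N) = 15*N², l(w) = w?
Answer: 8405589124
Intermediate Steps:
y = 42 (y = 14 - 7*(-4) = 14 + 28 = 42)
(422 + F((7 - 9)*(-3 + l(y))))² = (422 + 15*((7 - 9)*(-3 + 42))²)² = (422 + 15*(-2*39)²)² = (422 + 15*(-78)²)² = (422 + 15*6084)² = (422 + 91260)² = 91682² = 8405589124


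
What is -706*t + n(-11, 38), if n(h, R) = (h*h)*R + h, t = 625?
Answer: -436663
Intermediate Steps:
n(h, R) = h + R*h**2 (n(h, R) = h**2*R + h = R*h**2 + h = h + R*h**2)
-706*t + n(-11, 38) = -706*625 - 11*(1 + 38*(-11)) = -441250 - 11*(1 - 418) = -441250 - 11*(-417) = -441250 + 4587 = -436663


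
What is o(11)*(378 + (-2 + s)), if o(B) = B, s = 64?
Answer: 4840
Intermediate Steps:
o(11)*(378 + (-2 + s)) = 11*(378 + (-2 + 64)) = 11*(378 + 62) = 11*440 = 4840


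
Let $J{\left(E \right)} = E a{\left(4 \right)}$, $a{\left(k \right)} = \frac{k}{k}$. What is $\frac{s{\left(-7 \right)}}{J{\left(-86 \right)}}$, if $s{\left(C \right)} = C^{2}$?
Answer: $- \frac{49}{86} \approx -0.56977$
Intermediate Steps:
$a{\left(k \right)} = 1$
$J{\left(E \right)} = E$ ($J{\left(E \right)} = E 1 = E$)
$\frac{s{\left(-7 \right)}}{J{\left(-86 \right)}} = \frac{\left(-7\right)^{2}}{-86} = 49 \left(- \frac{1}{86}\right) = - \frac{49}{86}$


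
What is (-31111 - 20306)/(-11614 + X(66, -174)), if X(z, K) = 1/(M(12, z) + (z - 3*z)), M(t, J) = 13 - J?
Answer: 3170715/716197 ≈ 4.4272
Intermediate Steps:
X(z, K) = 1/(13 - 3*z) (X(z, K) = 1/((13 - z) + (z - 3*z)) = 1/((13 - z) - 2*z) = 1/(13 - 3*z))
(-31111 - 20306)/(-11614 + X(66, -174)) = (-31111 - 20306)/(-11614 - 1/(-13 + 3*66)) = -51417/(-11614 - 1/(-13 + 198)) = -51417/(-11614 - 1/185) = -51417/(-2148591/185) = -51417*(-185/2148591) = 3170715/716197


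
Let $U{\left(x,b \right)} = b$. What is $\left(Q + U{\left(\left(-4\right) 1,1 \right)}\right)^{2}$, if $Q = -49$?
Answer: $2304$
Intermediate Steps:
$\left(Q + U{\left(\left(-4\right) 1,1 \right)}\right)^{2} = \left(-49 + 1\right)^{2} = \left(-48\right)^{2} = 2304$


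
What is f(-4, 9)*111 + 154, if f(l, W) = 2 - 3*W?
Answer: -2621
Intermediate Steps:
f(-4, 9)*111 + 154 = (2 - 3*9)*111 + 154 = (2 - 27)*111 + 154 = -25*111 + 154 = -2775 + 154 = -2621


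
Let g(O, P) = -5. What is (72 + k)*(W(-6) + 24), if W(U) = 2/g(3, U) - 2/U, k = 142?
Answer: 76826/15 ≈ 5121.7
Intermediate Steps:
W(U) = -⅖ - 2/U (W(U) = 2/(-5) - 2/U = 2*(-⅕) - 2/U = -⅖ - 2/U)
(72 + k)*(W(-6) + 24) = (72 + 142)*((-⅖ - 2/(-6)) + 24) = 214*((-⅖ - 2*(-⅙)) + 24) = 214*((-⅖ + ⅓) + 24) = 214*(-1/15 + 24) = 214*(359/15) = 76826/15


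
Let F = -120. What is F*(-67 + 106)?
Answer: -4680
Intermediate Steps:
F*(-67 + 106) = -120*(-67 + 106) = -120*39 = -4680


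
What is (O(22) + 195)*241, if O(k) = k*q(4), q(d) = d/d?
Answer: 52297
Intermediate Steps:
q(d) = 1
O(k) = k (O(k) = k*1 = k)
(O(22) + 195)*241 = (22 + 195)*241 = 217*241 = 52297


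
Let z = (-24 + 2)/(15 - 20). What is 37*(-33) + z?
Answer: -6083/5 ≈ -1216.6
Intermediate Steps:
z = 22/5 (z = -22/(-5) = -22*(-1/5) = 22/5 ≈ 4.4000)
37*(-33) + z = 37*(-33) + 22/5 = -1221 + 22/5 = -6083/5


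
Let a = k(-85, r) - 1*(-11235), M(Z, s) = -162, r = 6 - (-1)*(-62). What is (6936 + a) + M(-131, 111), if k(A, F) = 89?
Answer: 18098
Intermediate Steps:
r = -56 (r = 6 - 1*62 = 6 - 62 = -56)
a = 11324 (a = 89 - 1*(-11235) = 89 + 11235 = 11324)
(6936 + a) + M(-131, 111) = (6936 + 11324) - 162 = 18260 - 162 = 18098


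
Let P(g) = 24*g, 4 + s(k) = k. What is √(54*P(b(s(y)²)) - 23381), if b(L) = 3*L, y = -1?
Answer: √73819 ≈ 271.70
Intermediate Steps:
s(k) = -4 + k
√(54*P(b(s(y)²)) - 23381) = √(54*(24*(3*(-4 - 1)²)) - 23381) = √(54*(24*(3*(-5)²)) - 23381) = √(54*(24*(3*25)) - 23381) = √(54*(24*75) - 23381) = √(54*1800 - 23381) = √(97200 - 23381) = √73819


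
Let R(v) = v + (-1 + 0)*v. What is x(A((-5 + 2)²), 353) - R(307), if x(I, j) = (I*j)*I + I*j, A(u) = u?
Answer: 31770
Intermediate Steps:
R(v) = 0 (R(v) = v - v = 0)
x(I, j) = I*j + j*I² (x(I, j) = j*I² + I*j = I*j + j*I²)
x(A((-5 + 2)²), 353) - R(307) = (-5 + 2)²*353*(1 + (-5 + 2)²) - 1*0 = (-3)²*353*(1 + (-3)²) + 0 = 9*353*(1 + 9) + 0 = 9*353*10 + 0 = 31770 + 0 = 31770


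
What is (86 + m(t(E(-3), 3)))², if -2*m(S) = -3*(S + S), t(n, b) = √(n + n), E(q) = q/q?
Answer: 7414 + 516*√2 ≈ 8143.7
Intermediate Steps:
E(q) = 1
t(n, b) = √2*√n (t(n, b) = √(2*n) = √2*√n)
m(S) = 3*S (m(S) = -(-3)*(S + S)/2 = -(-3)*2*S/2 = -(-3)*S = 3*S)
(86 + m(t(E(-3), 3)))² = (86 + 3*(√2*√1))² = (86 + 3*(√2*1))² = (86 + 3*√2)²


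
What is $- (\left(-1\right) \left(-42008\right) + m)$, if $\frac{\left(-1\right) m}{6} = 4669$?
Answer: $-13994$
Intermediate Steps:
$m = -28014$ ($m = \left(-6\right) 4669 = -28014$)
$- (\left(-1\right) \left(-42008\right) + m) = - (\left(-1\right) \left(-42008\right) - 28014) = - (42008 - 28014) = \left(-1\right) 13994 = -13994$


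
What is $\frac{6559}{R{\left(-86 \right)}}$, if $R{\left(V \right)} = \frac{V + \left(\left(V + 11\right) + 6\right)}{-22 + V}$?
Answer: $\frac{708372}{155} \approx 4570.1$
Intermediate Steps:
$R{\left(V \right)} = \frac{17 + 2 V}{-22 + V}$ ($R{\left(V \right)} = \frac{V + \left(\left(11 + V\right) + 6\right)}{-22 + V} = \frac{V + \left(17 + V\right)}{-22 + V} = \frac{17 + 2 V}{-22 + V}$)
$\frac{6559}{R{\left(-86 \right)}} = \frac{6559}{\frac{1}{-22 - 86} \left(17 + 2 \left(-86\right)\right)} = \frac{6559}{\frac{1}{-108} \left(17 - 172\right)} = \frac{6559}{\left(- \frac{1}{108}\right) \left(-155\right)} = \frac{6559}{\frac{155}{108}} = 6559 \cdot \frac{108}{155} = \frac{708372}{155}$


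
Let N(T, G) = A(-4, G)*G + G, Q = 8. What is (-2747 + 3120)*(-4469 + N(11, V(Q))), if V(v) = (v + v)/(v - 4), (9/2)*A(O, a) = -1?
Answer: -14991989/9 ≈ -1.6658e+6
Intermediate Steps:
A(O, a) = -2/9 (A(O, a) = (2/9)*(-1) = -2/9)
V(v) = 2*v/(-4 + v) (V(v) = (2*v)/(-4 + v) = 2*v/(-4 + v))
N(T, G) = 7*G/9 (N(T, G) = -2*G/9 + G = 7*G/9)
(-2747 + 3120)*(-4469 + N(11, V(Q))) = (-2747 + 3120)*(-4469 + 7*(2*8/(-4 + 8))/9) = 373*(-4469 + 7*(2*8/4)/9) = 373*(-4469 + 7*(2*8*(1/4))/9) = 373*(-4469 + (7/9)*4) = 373*(-4469 + 28/9) = 373*(-40193/9) = -14991989/9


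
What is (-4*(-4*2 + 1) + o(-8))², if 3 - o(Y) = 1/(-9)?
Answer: 78400/81 ≈ 967.90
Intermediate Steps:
o(Y) = 28/9 (o(Y) = 3 - 1/(-9) = 3 - 1*(-⅑) = 3 + ⅑ = 28/9)
(-4*(-4*2 + 1) + o(-8))² = (-4*(-4*2 + 1) + 28/9)² = (-4*(-8 + 1) + 28/9)² = (-4*(-7) + 28/9)² = (28 + 28/9)² = (280/9)² = 78400/81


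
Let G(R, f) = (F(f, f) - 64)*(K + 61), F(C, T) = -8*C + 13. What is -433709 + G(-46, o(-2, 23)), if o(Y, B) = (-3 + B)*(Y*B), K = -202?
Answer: -1464278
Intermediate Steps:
F(C, T) = 13 - 8*C
o(Y, B) = B*Y*(-3 + B) (o(Y, B) = (-3 + B)*(B*Y) = B*Y*(-3 + B))
G(R, f) = 7191 + 1128*f (G(R, f) = ((13 - 8*f) - 64)*(-202 + 61) = (-51 - 8*f)*(-141) = 7191 + 1128*f)
-433709 + G(-46, o(-2, 23)) = -433709 + (7191 + 1128*(23*(-2)*(-3 + 23))) = -433709 + (7191 + 1128*(23*(-2)*20)) = -433709 + (7191 + 1128*(-920)) = -433709 + (7191 - 1037760) = -433709 - 1030569 = -1464278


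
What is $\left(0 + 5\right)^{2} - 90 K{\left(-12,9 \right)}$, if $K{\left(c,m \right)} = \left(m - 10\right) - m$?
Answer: $925$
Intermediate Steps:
$K{\left(c,m \right)} = -10$ ($K{\left(c,m \right)} = \left(-10 + m\right) - m = -10$)
$\left(0 + 5\right)^{2} - 90 K{\left(-12,9 \right)} = \left(0 + 5\right)^{2} - -900 = 5^{2} + 900 = 25 + 900 = 925$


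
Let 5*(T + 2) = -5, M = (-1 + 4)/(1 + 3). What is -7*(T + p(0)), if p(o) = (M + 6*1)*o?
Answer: 21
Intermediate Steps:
M = ¾ (M = 3/4 = 3*(¼) = ¾ ≈ 0.75000)
T = -3 (T = -2 + (⅕)*(-5) = -2 - 1 = -3)
p(o) = 27*o/4 (p(o) = (¾ + 6*1)*o = (¾ + 6)*o = 27*o/4)
-7*(T + p(0)) = -7*(-3 + (27/4)*0) = -7*(-3 + 0) = -7*(-3) = 21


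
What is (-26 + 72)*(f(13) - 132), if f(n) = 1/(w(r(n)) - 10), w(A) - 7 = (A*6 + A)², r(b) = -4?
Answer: -4742186/781 ≈ -6071.9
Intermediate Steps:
w(A) = 7 + 49*A² (w(A) = 7 + (A*6 + A)² = 7 + (6*A + A)² = 7 + (7*A)² = 7 + 49*A²)
f(n) = 1/781 (f(n) = 1/((7 + 49*(-4)²) - 10) = 1/((7 + 49*16) - 10) = 1/((7 + 784) - 10) = 1/(791 - 10) = 1/781)
(-26 + 72)*(f(13) - 132) = (-26 + 72)*(1/781 - 132) = 46*(-103091/781) = -4742186/781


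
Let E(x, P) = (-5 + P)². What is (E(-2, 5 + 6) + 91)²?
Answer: 16129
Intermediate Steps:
(E(-2, 5 + 6) + 91)² = ((-5 + (5 + 6))² + 91)² = ((-5 + 11)² + 91)² = (6² + 91)² = (36 + 91)² = 127² = 16129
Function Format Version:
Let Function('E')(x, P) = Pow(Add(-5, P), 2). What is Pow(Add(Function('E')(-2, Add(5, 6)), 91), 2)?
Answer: 16129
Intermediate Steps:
Pow(Add(Function('E')(-2, Add(5, 6)), 91), 2) = Pow(Add(Pow(Add(-5, Add(5, 6)), 2), 91), 2) = Pow(Add(Pow(Add(-5, 11), 2), 91), 2) = Pow(Add(Pow(6, 2), 91), 2) = Pow(Add(36, 91), 2) = Pow(127, 2) = 16129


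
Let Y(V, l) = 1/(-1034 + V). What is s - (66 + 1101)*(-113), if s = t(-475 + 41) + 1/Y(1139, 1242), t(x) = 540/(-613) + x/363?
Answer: 29366705482/222519 ≈ 1.3197e+5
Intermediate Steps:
t(x) = -540/613 + x/363 (t(x) = 540*(-1/613) + x*(1/363) = -540/613 + x/363)
s = 22902433/222519 (s = (-540/613 + (-475 + 41)/363) + 1/(1/(-1034 + 1139)) = (-540/613 + (1/363)*(-434)) + 1/(1/105) = (-540/613 - 434/363) + 1/(1/105) = -462062/222519 + 105 = 22902433/222519 ≈ 102.92)
s - (66 + 1101)*(-113) = 22902433/222519 - (66 + 1101)*(-113) = 22902433/222519 - 1167*(-113) = 22902433/222519 - 1*(-131871) = 22902433/222519 + 131871 = 29366705482/222519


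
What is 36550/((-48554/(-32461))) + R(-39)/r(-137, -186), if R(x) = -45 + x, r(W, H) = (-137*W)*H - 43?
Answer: 188272124533813/7704806939 ≈ 24436.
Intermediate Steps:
r(W, H) = -43 - 137*H*W (r(W, H) = -137*H*W - 43 = -43 - 137*H*W)
36550/((-48554/(-32461))) + R(-39)/r(-137, -186) = 36550/((-48554/(-32461))) + (-45 - 39)/(-43 - 137*(-186)*(-137)) = 36550/((-48554*(-1/32461))) - 84/(-43 - 3491034) = 36550/(4414/2951) - 84/(-3491077) = 36550*(2951/4414) - 84*(-1/3491077) = 53929525/2207 + 84/3491077 = 188272124533813/7704806939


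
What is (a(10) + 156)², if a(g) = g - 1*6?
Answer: 25600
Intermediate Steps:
a(g) = -6 + g (a(g) = g - 6 = -6 + g)
(a(10) + 156)² = ((-6 + 10) + 156)² = (4 + 156)² = 160² = 25600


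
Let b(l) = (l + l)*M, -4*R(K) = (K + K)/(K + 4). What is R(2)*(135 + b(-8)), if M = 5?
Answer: -55/6 ≈ -9.1667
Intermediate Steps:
R(K) = -K/(2*(4 + K)) (R(K) = -(K + K)/(4*(K + 4)) = -2*K/(4*(4 + K)) = -K/(2*(4 + K)))
b(l) = 10*l (b(l) = (l + l)*5 = (2*l)*5 = 10*l)
R(2)*(135 + b(-8)) = (-1*2/(8 + 2*2))*(135 + 10*(-8)) = (-1*2/(8 + 4))*(135 - 80) = -1*2/12*55 = -1*2*1/12*55 = -⅙*55 = -55/6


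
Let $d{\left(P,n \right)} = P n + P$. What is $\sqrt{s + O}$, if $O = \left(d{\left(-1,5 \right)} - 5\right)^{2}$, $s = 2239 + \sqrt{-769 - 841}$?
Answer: $\sqrt{2360 + i \sqrt{1610}} \approx 48.582 + 0.413 i$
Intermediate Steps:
$d{\left(P,n \right)} = P + P n$
$s = 2239 + i \sqrt{1610}$ ($s = 2239 + \sqrt{-1610} = 2239 + i \sqrt{1610} \approx 2239.0 + 40.125 i$)
$O = 121$ ($O = \left(- (1 + 5) - 5\right)^{2} = \left(\left(-1\right) 6 - 5\right)^{2} = \left(-6 - 5\right)^{2} = \left(-11\right)^{2} = 121$)
$\sqrt{s + O} = \sqrt{\left(2239 + i \sqrt{1610}\right) + 121} = \sqrt{2360 + i \sqrt{1610}}$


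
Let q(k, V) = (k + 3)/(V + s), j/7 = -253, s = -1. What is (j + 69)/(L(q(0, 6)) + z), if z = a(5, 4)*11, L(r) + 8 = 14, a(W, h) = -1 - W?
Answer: 851/30 ≈ 28.367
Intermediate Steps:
j = -1771 (j = 7*(-253) = -1771)
q(k, V) = (3 + k)/(-1 + V) (q(k, V) = (k + 3)/(V - 1) = (3 + k)/(-1 + V))
L(r) = 6 (L(r) = -8 + 14 = 6)
z = -66 (z = (-1 - 1*5)*11 = (-1 - 5)*11 = -6*11 = -66)
(j + 69)/(L(q(0, 6)) + z) = (-1771 + 69)/(6 - 66) = -1702/(-60) = -1702*(-1/60) = 851/30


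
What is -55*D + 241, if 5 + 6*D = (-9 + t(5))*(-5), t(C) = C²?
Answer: 6121/6 ≈ 1020.2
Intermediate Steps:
D = -85/6 (D = -⅚ + ((-9 + 5²)*(-5))/6 = -⅚ + ((-9 + 25)*(-5))/6 = -⅚ + (16*(-5))/6 = -⅚ + (⅙)*(-80) = -⅚ - 40/3 = -85/6 ≈ -14.167)
-55*D + 241 = -55*(-85/6) + 241 = 4675/6 + 241 = 6121/6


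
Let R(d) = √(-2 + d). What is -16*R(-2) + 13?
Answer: 13 - 32*I ≈ 13.0 - 32.0*I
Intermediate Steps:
-16*R(-2) + 13 = -16*√(-2 - 2) + 13 = -32*I + 13 = 13 - 32*I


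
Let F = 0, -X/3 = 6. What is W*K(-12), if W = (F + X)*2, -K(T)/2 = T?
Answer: -864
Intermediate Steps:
X = -18 (X = -3*6 = -18)
K(T) = -2*T
W = -36 (W = (0 - 18)*2 = -18*2 = -36)
W*K(-12) = -(-72)*(-12) = -36*24 = -864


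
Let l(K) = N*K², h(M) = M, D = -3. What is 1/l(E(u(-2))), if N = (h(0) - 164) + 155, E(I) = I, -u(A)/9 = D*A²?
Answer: -1/104976 ≈ -9.5260e-6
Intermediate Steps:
u(A) = 27*A² (u(A) = -(-27)*A² = 27*A²)
N = -9 (N = (0 - 164) + 155 = -164 + 155 = -9)
l(K) = -9*K²
1/l(E(u(-2))) = 1/(-9*(27*(-2)²)²) = 1/(-9*(27*4)²) = 1/(-9*108²) = 1/(-9*11664) = 1/(-104976) = -1/104976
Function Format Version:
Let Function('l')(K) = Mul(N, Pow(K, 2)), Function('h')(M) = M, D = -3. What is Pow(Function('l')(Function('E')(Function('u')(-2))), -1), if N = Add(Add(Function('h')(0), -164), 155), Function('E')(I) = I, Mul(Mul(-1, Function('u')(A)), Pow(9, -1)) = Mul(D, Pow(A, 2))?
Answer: Rational(-1, 104976) ≈ -9.5260e-6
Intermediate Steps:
Function('u')(A) = Mul(27, Pow(A, 2)) (Function('u')(A) = Mul(-9, Mul(-3, Pow(A, 2))) = Mul(27, Pow(A, 2)))
N = -9 (N = Add(Add(0, -164), 155) = Add(-164, 155) = -9)
Function('l')(K) = Mul(-9, Pow(K, 2))
Pow(Function('l')(Function('E')(Function('u')(-2))), -1) = Pow(Mul(-9, Pow(Mul(27, Pow(-2, 2)), 2)), -1) = Pow(Mul(-9, Pow(Mul(27, 4), 2)), -1) = Pow(Mul(-9, Pow(108, 2)), -1) = Pow(Mul(-9, 11664), -1) = Pow(-104976, -1) = Rational(-1, 104976)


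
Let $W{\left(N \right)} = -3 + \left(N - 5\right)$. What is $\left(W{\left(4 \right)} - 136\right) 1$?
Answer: $-140$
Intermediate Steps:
$W{\left(N \right)} = -8 + N$ ($W{\left(N \right)} = -3 + \left(-5 + N\right) = -8 + N$)
$\left(W{\left(4 \right)} - 136\right) 1 = \left(\left(-8 + 4\right) - 136\right) 1 = \left(-4 - 136\right) 1 = \left(-140\right) 1 = -140$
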